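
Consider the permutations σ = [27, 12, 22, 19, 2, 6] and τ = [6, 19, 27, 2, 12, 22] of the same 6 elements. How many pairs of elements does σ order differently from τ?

10

Assign each item its position (1..6) in the first ordering, then rewrite the second ordering as that position sequence:
positions: 27→1, 12→2, 22→3, 19→4, 2→5, 6→6
second ordering as positions: [6, 4, 1, 5, 2, 3]
Discordant pairs = inversions in this position sequence.
6: 4, 1, 5, 2, 3 → 5
4: 1, 2, 3 → 3
1: 0
5: 2, 3 → 2
2: 0
3: 0
Total: 5 + 3 + 0 + 2 + 0 + 0 = 10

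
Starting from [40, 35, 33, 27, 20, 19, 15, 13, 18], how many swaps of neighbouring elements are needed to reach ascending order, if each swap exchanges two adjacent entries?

34 swaps

Each adjacent swap fixes exactly one inversion, so the minimum swap count equals the number of inversions.
Count inversions — for each element, later elements that are smaller:
40: 35, 33, 27, 20, 19, 15, 13, 18 → 8
35: 33, 27, 20, 19, 15, 13, 18 → 7
33: 27, 20, 19, 15, 13, 18 → 6
27: 20, 19, 15, 13, 18 → 5
20: 19, 15, 13, 18 → 4
19: 15, 13, 18 → 3
15: 13 → 1
13: none → 0
18: none → 0
Total inversions: 8 + 7 + 6 + 5 + 4 + 3 + 1 + 0 + 0 = 34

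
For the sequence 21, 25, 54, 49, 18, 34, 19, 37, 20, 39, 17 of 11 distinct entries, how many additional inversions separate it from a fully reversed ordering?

Maximum inversions for 11 distinct elements is C(11, 2) = 11·10/2 = 55.
Current inversions — for each element, count later smaller elements:
21: 4
25: 4
54: 8
49: 7
18: 1
34: 3
19: 1
37: 2
20: 1
39: 1
17: 0
Current total: 4 + 4 + 8 + 7 + 1 + 3 + 1 + 2 + 1 + 1 + 0 = 32
Shortfall: 55 − 32 = 23

23 inversions short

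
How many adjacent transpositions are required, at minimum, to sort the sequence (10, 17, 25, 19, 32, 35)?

There is 1 adjacent swap.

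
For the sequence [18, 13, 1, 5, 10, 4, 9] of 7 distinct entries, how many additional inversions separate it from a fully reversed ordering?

7 inversions short

Maximum inversions for 7 distinct elements is C(7, 2) = 7·6/2 = 21.
Current inversions — for each element, count later smaller elements:
18: 6
13: 5
1: 0
5: 1
10: 2
4: 0
9: 0
Current total: 6 + 5 + 0 + 1 + 2 + 0 + 0 = 14
Shortfall: 21 − 14 = 7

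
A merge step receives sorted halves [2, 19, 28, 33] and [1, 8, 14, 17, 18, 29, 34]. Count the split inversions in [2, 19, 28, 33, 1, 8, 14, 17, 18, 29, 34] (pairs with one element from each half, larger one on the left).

17 split inversions

Take each right-half value and tally the left-half values above it:
r = 1: 2, 19, 28, 33 → 4
r = 8: 19, 28, 33 → 3
r = 14: 19, 28, 33 → 3
r = 17: 19, 28, 33 → 3
r = 18: 19, 28, 33 → 3
r = 29: 33 → 1
r = 34: none → 0
Cross-inversions: 4 + 3 + 3 + 3 + 3 + 1 + 0 = 17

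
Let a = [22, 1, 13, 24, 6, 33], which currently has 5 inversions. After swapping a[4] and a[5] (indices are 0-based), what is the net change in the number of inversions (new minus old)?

+1

Positions 4 and 5 hold 6 and 33; after swapping, the array is [22, 1, 13, 24, 33, 6].
Element-by-element contributions:
22 → 1, 13, 6 → 3
1 → none → 0
13 → 6 → 1
24 → 6 → 1
33 → 6 → 1
6 → none → 0
Sum: 3 + 0 + 1 + 1 + 1 + 0 = 6
Change: 6 − 5 = +1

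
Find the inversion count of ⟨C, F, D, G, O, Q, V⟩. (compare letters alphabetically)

Listing every pair i<j with a[i]>a[j] (using 1-based positions):
(2,3): F > D
That's 1 pair.

Out-of-order pairs: 1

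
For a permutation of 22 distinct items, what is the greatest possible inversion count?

231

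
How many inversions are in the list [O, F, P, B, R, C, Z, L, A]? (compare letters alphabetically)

For each element, count later entries that are smaller:
O → F, B, C, L, A → 5
F → B, C, A → 3
P → B, C, L, A → 4
B → A → 1
R → C, L, A → 3
C → A → 1
Z → L, A → 2
L → A → 1
A → none → 0
Sum: 5 + 3 + 4 + 1 + 3 + 1 + 2 + 1 + 0 = 20

20 inversions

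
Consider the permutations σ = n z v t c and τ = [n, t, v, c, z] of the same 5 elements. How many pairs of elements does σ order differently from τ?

Assign each item its position (1..5) in the first ordering, then rewrite the second ordering as that position sequence:
positions: n→1, z→2, v→3, t→4, c→5
second ordering as positions: [1, 4, 3, 5, 2]
Discordant pairs = inversions in this position sequence.
1: 0
4: 3, 2 → 2
3: 2 → 1
5: 2 → 1
2: 0
Total: 0 + 2 + 1 + 1 + 0 = 4

4 discordant pairs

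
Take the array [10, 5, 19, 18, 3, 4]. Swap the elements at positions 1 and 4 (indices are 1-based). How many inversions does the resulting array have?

11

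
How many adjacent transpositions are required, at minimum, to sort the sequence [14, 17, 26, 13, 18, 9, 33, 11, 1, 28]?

24

Each adjacent swap fixes exactly one inversion, so the minimum swap count equals the number of inversions.
Count inversions — for each element, later elements that are smaller:
14: 13, 9, 11, 1 → 4
17: 13, 9, 11, 1 → 4
26: 13, 18, 9, 11, 1 → 5
13: 9, 11, 1 → 3
18: 9, 11, 1 → 3
9: 1 → 1
33: 11, 1, 28 → 3
11: 1 → 1
1: none → 0
28: none → 0
Total inversions: 4 + 4 + 5 + 3 + 3 + 1 + 3 + 1 + 0 + 0 = 24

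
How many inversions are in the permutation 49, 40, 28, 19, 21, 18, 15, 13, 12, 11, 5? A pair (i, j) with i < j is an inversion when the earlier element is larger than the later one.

54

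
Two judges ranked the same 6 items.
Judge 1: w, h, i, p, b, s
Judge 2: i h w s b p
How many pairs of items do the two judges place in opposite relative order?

Assign each item its position (1..6) in the first ordering, then rewrite the second ordering as that position sequence:
positions: w→1, h→2, i→3, p→4, b→5, s→6
second ordering as positions: [3, 2, 1, 6, 5, 4]
Discordant pairs = inversions in this position sequence.
3: 2, 1 → 2
2: 1 → 1
1: 0
6: 5, 4 → 2
5: 4 → 1
4: 0
Total: 2 + 1 + 0 + 2 + 1 + 0 = 6

6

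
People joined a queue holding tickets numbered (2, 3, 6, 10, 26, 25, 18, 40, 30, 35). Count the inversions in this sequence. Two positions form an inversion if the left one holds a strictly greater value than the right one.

5 out-of-order pairs

Sweep left to right; for each value list the smaller values that follow it:
2 → none → 0
3 → none → 0
6 → none → 0
10 → none → 0
26 → 25, 18 → 2
25 → 18 → 1
18 → none → 0
40 → 30, 35 → 2
30 → none → 0
35 → none → 0
Sum: 0 + 0 + 0 + 0 + 2 + 1 + 0 + 2 + 0 + 0 = 5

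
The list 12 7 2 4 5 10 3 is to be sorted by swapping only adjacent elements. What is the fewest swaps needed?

Minimum adjacent swaps = number of inversions (each swap of adjacent out-of-order elements removes one inversion and no swap can remove more).
Count inversions — for each element, later elements that are smaller:
12: 7, 2, 4, 5, 10, 3 → 6
7: 2, 4, 5, 3 → 4
2: none → 0
4: 3 → 1
5: 3 → 1
10: 3 → 1
3: none → 0
Total inversions: 6 + 4 + 0 + 1 + 1 + 1 + 0 = 13

13 adjacent swaps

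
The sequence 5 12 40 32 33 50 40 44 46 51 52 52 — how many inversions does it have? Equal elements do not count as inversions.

5 out-of-order pairs

Element-by-element contributions:
5: 0
12: 0
40: 2
32: 0
33: 0
50: 3
40: 0
44: 0
46: 0
51: 0
52: 0
52: 0
Sum: 0 + 0 + 2 + 0 + 0 + 3 + 0 + 0 + 0 + 0 + 0 + 0 = 5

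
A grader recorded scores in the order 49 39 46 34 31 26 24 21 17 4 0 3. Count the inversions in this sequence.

Element-by-element contributions:
49 → 39, 46, 34, 31, 26, 24, 21, 17, 4, 0, 3 → 11
39 → 34, 31, 26, 24, 21, 17, 4, 0, 3 → 9
46 → 34, 31, 26, 24, 21, 17, 4, 0, 3 → 9
34 → 31, 26, 24, 21, 17, 4, 0, 3 → 8
31 → 26, 24, 21, 17, 4, 0, 3 → 7
26 → 24, 21, 17, 4, 0, 3 → 6
24 → 21, 17, 4, 0, 3 → 5
21 → 17, 4, 0, 3 → 4
17 → 4, 0, 3 → 3
4 → 0, 3 → 2
0 → none → 0
3 → none → 0
Sum: 11 + 9 + 9 + 8 + 7 + 6 + 5 + 4 + 3 + 2 + 0 + 0 = 64

64 out-of-order pairs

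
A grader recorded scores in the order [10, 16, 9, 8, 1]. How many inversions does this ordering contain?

Listing every pair i<j with a[i]>a[j] (using 0-based positions):
(0,2): 10 > 9
(0,3): 10 > 8
(0,4): 10 > 1
(1,2): 16 > 9
(1,3): 16 > 8
(1,4): 16 > 1
(2,3): 9 > 8
(2,4): 9 > 1
(3,4): 8 > 1
That's 9 pairs.

9 out-of-order pairs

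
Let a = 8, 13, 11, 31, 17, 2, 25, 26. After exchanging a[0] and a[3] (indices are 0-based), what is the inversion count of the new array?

14 inversions

Positions 0 and 3 hold 8 and 31; after swapping, the array is [31, 13, 11, 8, 17, 2, 25, 26].
For each element, count later entries that are smaller:
31 → 13, 11, 8, 17, 2, 25, 26 → 7
13 → 11, 8, 2 → 3
11 → 8, 2 → 2
8 → 2 → 1
17 → 2 → 1
2 → none → 0
25 → none → 0
26 → none → 0
Sum: 7 + 3 + 2 + 1 + 1 + 0 + 0 + 0 = 14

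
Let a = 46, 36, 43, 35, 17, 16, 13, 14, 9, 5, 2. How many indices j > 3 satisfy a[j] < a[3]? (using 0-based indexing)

7 such elements

The element at index 3 is 35.
Elements after it: 17, 16, 13, 14, 9, 5, 2
Those smaller than 35: 17, 16, 13, 14, 9, 5, 2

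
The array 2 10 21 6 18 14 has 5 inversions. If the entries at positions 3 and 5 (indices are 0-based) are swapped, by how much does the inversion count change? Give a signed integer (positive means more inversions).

+1

Positions 3 and 5 hold 6 and 14; after swapping, the array is [2, 10, 21, 14, 18, 6].
Count, for each position, how many later elements it exceeds:
2: 0
10: 1
21: 3
14: 1
18: 1
6: 0
Sum: 0 + 1 + 3 + 1 + 1 + 0 = 6
Change: 6 − 5 = +1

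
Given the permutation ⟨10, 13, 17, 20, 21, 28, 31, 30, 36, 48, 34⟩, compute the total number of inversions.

3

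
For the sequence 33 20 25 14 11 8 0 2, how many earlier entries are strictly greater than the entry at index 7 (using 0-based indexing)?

6

The element at index 7 is 2.
Elements before it: 33, 20, 25, 14, 11, 8, 0
Those larger than 2: 33, 20, 25, 14, 11, 8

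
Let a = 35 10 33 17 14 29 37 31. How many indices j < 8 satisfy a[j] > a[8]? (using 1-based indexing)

3

The element at index 8 is 31.
Elements before it: 35, 10, 33, 17, 14, 29, 37
Those larger than 31: 35, 33, 37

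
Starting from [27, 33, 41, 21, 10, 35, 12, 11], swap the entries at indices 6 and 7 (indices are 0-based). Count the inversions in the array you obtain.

Positions 6 and 7 hold 12 and 11; after swapping, the array is [27, 33, 41, 21, 10, 35, 11, 12].
Count, for each position, how many later elements it exceeds:
27 → 21, 10, 11, 12 → 4
33 → 21, 10, 11, 12 → 4
41 → 21, 10, 35, 11, 12 → 5
21 → 10, 11, 12 → 3
10 → none → 0
35 → 11, 12 → 2
11 → none → 0
12 → none → 0
Sum: 4 + 4 + 5 + 3 + 0 + 2 + 0 + 0 = 18

18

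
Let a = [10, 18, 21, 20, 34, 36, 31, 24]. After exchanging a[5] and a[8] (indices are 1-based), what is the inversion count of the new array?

Positions 5 and 8 hold 34 and 24; after swapping, the array is [10, 18, 21, 20, 24, 36, 31, 34].
Count, for each position, how many later elements it exceeds:
10: 0
18: 0
21: 1
20: 0
24: 0
36: 2
31: 0
34: 0
Sum: 0 + 0 + 1 + 0 + 0 + 2 + 0 + 0 = 3

3 inversions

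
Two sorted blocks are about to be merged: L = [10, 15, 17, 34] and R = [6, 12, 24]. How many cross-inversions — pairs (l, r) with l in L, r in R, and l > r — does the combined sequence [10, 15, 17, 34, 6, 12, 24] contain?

Cross-inversions: 8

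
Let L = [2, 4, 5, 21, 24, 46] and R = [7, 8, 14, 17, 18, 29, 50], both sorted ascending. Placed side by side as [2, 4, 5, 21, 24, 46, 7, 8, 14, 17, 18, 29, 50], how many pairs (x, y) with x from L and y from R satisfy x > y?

For each element r of the right run, count left-run elements greater than r:
r = 7: 21, 24, 46 → 3
r = 8: 21, 24, 46 → 3
r = 14: 21, 24, 46 → 3
r = 17: 21, 24, 46 → 3
r = 18: 21, 24, 46 → 3
r = 29: 46 → 1
r = 50: none → 0
Cross-inversions: 3 + 3 + 3 + 3 + 3 + 1 + 0 = 16

Split inversions: 16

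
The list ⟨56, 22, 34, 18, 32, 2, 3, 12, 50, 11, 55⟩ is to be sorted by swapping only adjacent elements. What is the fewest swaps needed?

31

The minimum number of adjacent swaps to sort an array equals its inversion count, since every such swap removes exactly one inversion.
Count inversions — for each element, later elements that are smaller:
56: 22, 34, 18, 32, 2, 3, 12, 50, 11, 55 → 10
22: 18, 2, 3, 12, 11 → 5
34: 18, 32, 2, 3, 12, 11 → 6
18: 2, 3, 12, 11 → 4
32: 2, 3, 12, 11 → 4
2: none → 0
3: none → 0
12: 11 → 1
50: 11 → 1
11: none → 0
55: none → 0
Total inversions: 10 + 5 + 6 + 4 + 4 + 0 + 0 + 1 + 1 + 0 + 0 = 31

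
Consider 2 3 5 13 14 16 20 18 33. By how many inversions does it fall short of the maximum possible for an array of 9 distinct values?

35

Maximum inversions for 9 distinct elements is C(9, 2) = 9·8/2 = 36.
Current inversions — for each element, count later smaller elements:
2: 0
3: 0
5: 0
13: 0
14: 0
16: 0
20: 1
18: 0
33: 0
Current total: 0 + 0 + 0 + 0 + 0 + 0 + 1 + 0 + 0 = 1
Shortfall: 36 − 1 = 35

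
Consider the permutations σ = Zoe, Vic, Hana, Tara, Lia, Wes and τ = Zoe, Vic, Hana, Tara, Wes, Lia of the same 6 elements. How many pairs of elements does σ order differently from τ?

1

Assign each item its position (1..6) in the first ordering, then rewrite the second ordering as that position sequence:
positions: Zoe→1, Vic→2, Hana→3, Tara→4, Lia→5, Wes→6
second ordering as positions: [1, 2, 3, 4, 6, 5]
Discordant pairs = inversions in this position sequence.
1: 0
2: 0
3: 0
4: 0
6: 5 → 1
5: 0
Total: 0 + 0 + 0 + 0 + 1 + 0 = 1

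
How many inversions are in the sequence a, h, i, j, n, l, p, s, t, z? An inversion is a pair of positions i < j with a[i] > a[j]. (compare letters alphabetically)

Sweep left to right; for each value list the smaller values that follow it:
a: 0
h: 0
i: 0
j: 0
n: 1
l: 0
p: 0
s: 0
t: 0
z: 0
Sum: 0 + 0 + 0 + 0 + 1 + 0 + 0 + 0 + 0 + 0 = 1

1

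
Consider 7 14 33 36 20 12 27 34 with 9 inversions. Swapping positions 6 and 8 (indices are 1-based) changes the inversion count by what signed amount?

+3

Positions 6 and 8 hold 12 and 34; after swapping, the array is [7, 14, 33, 36, 20, 34, 27, 12].
For each element, count later entries that are smaller:
7 → none → 0
14 → 12 → 1
33 → 20, 27, 12 → 3
36 → 20, 34, 27, 12 → 4
20 → 12 → 1
34 → 27, 12 → 2
27 → 12 → 1
12 → none → 0
Sum: 0 + 1 + 3 + 4 + 1 + 2 + 1 + 0 = 12
Change: 12 − 9 = +3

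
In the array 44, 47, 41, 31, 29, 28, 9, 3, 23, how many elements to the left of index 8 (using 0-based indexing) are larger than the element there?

The element at index 8 is 23.
Elements before it: 44, 47, 41, 31, 29, 28, 9, 3
Those larger than 23: 44, 47, 41, 31, 29, 28

6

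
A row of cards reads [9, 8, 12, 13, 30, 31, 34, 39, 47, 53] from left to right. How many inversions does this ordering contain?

Sweep left to right; for each value list the smaller values that follow it:
9: 1
8: 0
12: 0
13: 0
30: 0
31: 0
34: 0
39: 0
47: 0
53: 0
Sum: 1 + 0 + 0 + 0 + 0 + 0 + 0 + 0 + 0 + 0 = 1

1 inversion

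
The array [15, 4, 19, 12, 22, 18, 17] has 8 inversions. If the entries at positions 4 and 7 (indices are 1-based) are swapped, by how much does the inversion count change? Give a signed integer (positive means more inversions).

+1

Positions 4 and 7 hold 12 and 17; after swapping, the array is [15, 4, 19, 17, 22, 18, 12].
Count, for each position, how many later elements it exceeds:
15: 2
4: 0
19: 3
17: 1
22: 2
18: 1
12: 0
Sum: 2 + 0 + 3 + 1 + 2 + 1 + 0 = 9
Change: 9 − 8 = +1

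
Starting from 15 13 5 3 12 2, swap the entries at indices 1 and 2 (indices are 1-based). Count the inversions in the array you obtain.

Inversions: 12

Positions 1 and 2 hold 15 and 13; after swapping, the array is [13, 15, 5, 3, 12, 2].
Element-by-element contributions:
13: 4
15: 4
5: 2
3: 1
12: 1
2: 0
Sum: 4 + 4 + 2 + 1 + 1 + 0 = 12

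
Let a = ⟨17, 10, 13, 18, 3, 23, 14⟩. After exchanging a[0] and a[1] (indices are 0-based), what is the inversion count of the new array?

Positions 0 and 1 hold 17 and 10; after swapping, the array is [10, 17, 13, 18, 3, 23, 14].
Sweep left to right; for each value list the smaller values that follow it:
10: 1
17: 3
13: 1
18: 2
3: 0
23: 1
14: 0
Sum: 1 + 3 + 1 + 2 + 0 + 1 + 0 = 8

8 inversions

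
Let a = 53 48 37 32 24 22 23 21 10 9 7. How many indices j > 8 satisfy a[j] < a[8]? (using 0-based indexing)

2 such elements

The element at index 8 is 10.
Elements after it: 9, 7
Those smaller than 10: 9, 7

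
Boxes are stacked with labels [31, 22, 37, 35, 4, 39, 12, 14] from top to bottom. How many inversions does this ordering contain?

For each element, count later entries that are smaller:
31: 4
22: 3
37: 4
35: 3
4: 0
39: 2
12: 0
14: 0
Sum: 4 + 3 + 4 + 3 + 0 + 2 + 0 + 0 = 16

16 inversions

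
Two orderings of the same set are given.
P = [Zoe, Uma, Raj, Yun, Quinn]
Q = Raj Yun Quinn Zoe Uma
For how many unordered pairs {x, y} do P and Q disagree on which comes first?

6

Assign each item its position (1..5) in the first ordering, then rewrite the second ordering as that position sequence:
positions: Zoe→1, Uma→2, Raj→3, Yun→4, Quinn→5
second ordering as positions: [3, 4, 5, 1, 2]
Discordant pairs = inversions in this position sequence.
3: 1, 2 → 2
4: 1, 2 → 2
5: 1, 2 → 2
1: 0
2: 0
Total: 2 + 2 + 2 + 0 + 0 = 6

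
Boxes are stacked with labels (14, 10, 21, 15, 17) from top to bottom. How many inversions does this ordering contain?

3

Inversion pairs (indices are 1-based):
(1,2): 14 > 10
(3,4): 21 > 15
(3,5): 21 > 17
That's 3 pairs.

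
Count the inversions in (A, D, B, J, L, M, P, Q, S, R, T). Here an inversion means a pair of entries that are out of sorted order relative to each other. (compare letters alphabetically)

There are 2 inversions.

Element-by-element contributions:
A → none → 0
D → B → 1
B → none → 0
J → none → 0
L → none → 0
M → none → 0
P → none → 0
Q → none → 0
S → R → 1
R → none → 0
T → none → 0
Sum: 0 + 1 + 0 + 0 + 0 + 0 + 0 + 0 + 1 + 0 + 0 = 2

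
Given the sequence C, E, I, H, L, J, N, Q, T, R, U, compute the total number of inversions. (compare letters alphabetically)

Sweep left to right; for each value list the smaller values that follow it:
C: 0
E: 0
I: 1
H: 0
L: 1
J: 0
N: 0
Q: 0
T: 1
R: 0
U: 0
Sum: 0 + 0 + 1 + 0 + 1 + 0 + 0 + 0 + 1 + 0 + 0 = 3

3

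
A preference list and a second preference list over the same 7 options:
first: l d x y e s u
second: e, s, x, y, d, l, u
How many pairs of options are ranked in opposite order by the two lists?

Assign each item its position (1..7) in the first ordering, then rewrite the second ordering as that position sequence:
positions: l→1, d→2, x→3, y→4, e→5, s→6, u→7
second ordering as positions: [5, 6, 3, 4, 2, 1, 7]
Discordant pairs = inversions in this position sequence.
5: 3, 4, 2, 1 → 4
6: 3, 4, 2, 1 → 4
3: 2, 1 → 2
4: 2, 1 → 2
2: 1 → 1
1: 0
7: 0
Total: 4 + 4 + 2 + 2 + 1 + 0 + 0 = 13

13 pairs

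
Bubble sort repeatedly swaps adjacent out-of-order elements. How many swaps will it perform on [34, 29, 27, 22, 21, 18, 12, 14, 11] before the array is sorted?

Swaps: 35

Minimum adjacent swaps = number of inversions (each swap of adjacent out-of-order elements removes one inversion and no swap can remove more).
Count inversions — for each element, later elements that are smaller:
34: 29, 27, 22, 21, 18, 12, 14, 11 → 8
29: 27, 22, 21, 18, 12, 14, 11 → 7
27: 22, 21, 18, 12, 14, 11 → 6
22: 21, 18, 12, 14, 11 → 5
21: 18, 12, 14, 11 → 4
18: 12, 14, 11 → 3
12: 11 → 1
14: 11 → 1
11: none → 0
Total inversions: 8 + 7 + 6 + 5 + 4 + 3 + 1 + 1 + 0 = 35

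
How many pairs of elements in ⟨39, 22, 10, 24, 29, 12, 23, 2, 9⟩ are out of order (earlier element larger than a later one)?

For each element, count later entries that are smaller:
39 → 22, 10, 24, 29, 12, 23, 2, 9 → 8
22 → 10, 12, 2, 9 → 4
10 → 2, 9 → 2
24 → 12, 23, 2, 9 → 4
29 → 12, 23, 2, 9 → 4
12 → 2, 9 → 2
23 → 2, 9 → 2
2 → none → 0
9 → none → 0
Sum: 8 + 4 + 2 + 4 + 4 + 2 + 2 + 0 + 0 = 26

26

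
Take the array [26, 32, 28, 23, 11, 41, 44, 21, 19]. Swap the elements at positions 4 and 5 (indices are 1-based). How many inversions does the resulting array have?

Positions 4 and 5 hold 23 and 11; after swapping, the array is [26, 32, 28, 11, 23, 41, 44, 21, 19].
Count, for each position, how many later elements it exceeds:
26 → 11, 23, 21, 19 → 4
32 → 28, 11, 23, 21, 19 → 5
28 → 11, 23, 21, 19 → 4
11 → none → 0
23 → 21, 19 → 2
41 → 21, 19 → 2
44 → 21, 19 → 2
21 → 19 → 1
19 → none → 0
Sum: 4 + 5 + 4 + 0 + 2 + 2 + 2 + 1 + 0 = 20

20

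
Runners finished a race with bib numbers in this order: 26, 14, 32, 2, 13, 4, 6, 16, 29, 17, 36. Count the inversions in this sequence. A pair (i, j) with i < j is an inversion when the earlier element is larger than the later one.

For each element, count later entries that are smaller:
26: 7
14: 4
32: 7
2: 0
13: 2
4: 0
6: 0
16: 0
29: 1
17: 0
36: 0
Sum: 7 + 4 + 7 + 0 + 2 + 0 + 0 + 0 + 1 + 0 + 0 = 21

Inversions: 21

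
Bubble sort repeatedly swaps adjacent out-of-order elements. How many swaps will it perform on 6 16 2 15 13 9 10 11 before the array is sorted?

14

Minimum adjacent swaps = number of inversions (each swap of adjacent out-of-order elements removes one inversion and no swap can remove more).
Count inversions — for each element, later elements that are smaller:
6: 2 → 1
16: 2, 15, 13, 9, 10, 11 → 6
2: none → 0
15: 13, 9, 10, 11 → 4
13: 9, 10, 11 → 3
9: none → 0
10: none → 0
11: none → 0
Total inversions: 1 + 6 + 0 + 4 + 3 + 0 + 0 + 0 = 14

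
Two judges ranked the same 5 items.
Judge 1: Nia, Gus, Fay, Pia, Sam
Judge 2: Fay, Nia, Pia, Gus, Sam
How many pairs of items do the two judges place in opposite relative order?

Assign each item its position (1..5) in the first ordering, then rewrite the second ordering as that position sequence:
positions: Nia→1, Gus→2, Fay→3, Pia→4, Sam→5
second ordering as positions: [3, 1, 4, 2, 5]
Discordant pairs = inversions in this position sequence.
3: 1, 2 → 2
1: 0
4: 2 → 1
2: 0
5: 0
Total: 2 + 0 + 1 + 0 + 0 = 3

3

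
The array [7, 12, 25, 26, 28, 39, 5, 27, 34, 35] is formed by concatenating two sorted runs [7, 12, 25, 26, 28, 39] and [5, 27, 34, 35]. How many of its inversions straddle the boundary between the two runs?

For each element r of the right run, count left-run elements greater than r:
r = 5: 7, 12, 25, 26, 28, 39 → 6
r = 27: 28, 39 → 2
r = 34: 39 → 1
r = 35: 39 → 1
Cross-inversions: 6 + 2 + 1 + 1 = 10

10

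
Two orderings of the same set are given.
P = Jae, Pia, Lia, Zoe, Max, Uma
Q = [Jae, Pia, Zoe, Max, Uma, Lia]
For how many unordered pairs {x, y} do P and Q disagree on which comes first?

3 disagreeing pairs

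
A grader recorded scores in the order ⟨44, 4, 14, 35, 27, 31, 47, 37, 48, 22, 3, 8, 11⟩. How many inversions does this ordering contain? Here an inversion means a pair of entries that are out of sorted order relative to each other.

Count, for each position, how many later elements it exceeds:
44: 10
4: 1
14: 3
35: 6
27: 4
31: 4
47: 5
37: 4
48: 4
22: 3
3: 0
8: 0
11: 0
Sum: 10 + 1 + 3 + 6 + 4 + 4 + 5 + 4 + 4 + 3 + 0 + 0 + 0 = 44

Inversions: 44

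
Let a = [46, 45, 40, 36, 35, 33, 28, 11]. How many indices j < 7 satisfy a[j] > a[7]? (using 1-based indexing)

6 such elements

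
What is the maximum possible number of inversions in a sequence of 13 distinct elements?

78 inversions

A reversed (strictly descending) arrangement makes every pair an inversion, giving C(13, 2) inversions.
C(13, 2) = 13·12/2 = 78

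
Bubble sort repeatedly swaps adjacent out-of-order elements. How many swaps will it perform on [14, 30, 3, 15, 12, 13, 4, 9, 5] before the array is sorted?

25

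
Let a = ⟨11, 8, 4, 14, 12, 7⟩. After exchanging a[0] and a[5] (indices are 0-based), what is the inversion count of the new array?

5 inversions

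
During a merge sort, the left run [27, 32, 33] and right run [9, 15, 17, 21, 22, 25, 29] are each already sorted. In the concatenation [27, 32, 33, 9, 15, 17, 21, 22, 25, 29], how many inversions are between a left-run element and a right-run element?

There are 20 split inversions.

For each element r of the right run, count left-run elements greater than r:
r = 9: 27, 32, 33 → 3
r = 15: 27, 32, 33 → 3
r = 17: 27, 32, 33 → 3
r = 21: 27, 32, 33 → 3
r = 22: 27, 32, 33 → 3
r = 25: 27, 32, 33 → 3
r = 29: 32, 33 → 2
Cross-inversions: 3 + 3 + 3 + 3 + 3 + 3 + 2 = 20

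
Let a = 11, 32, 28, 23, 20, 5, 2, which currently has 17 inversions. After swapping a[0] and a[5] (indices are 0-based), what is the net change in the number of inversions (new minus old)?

-1

Positions 0 and 5 hold 11 and 5; after swapping, the array is [5, 32, 28, 23, 20, 11, 2].
Sweep left to right; for each value list the smaller values that follow it:
5 → 2 → 1
32 → 28, 23, 20, 11, 2 → 5
28 → 23, 20, 11, 2 → 4
23 → 20, 11, 2 → 3
20 → 11, 2 → 2
11 → 2 → 1
2 → none → 0
Sum: 1 + 5 + 4 + 3 + 2 + 1 + 0 = 16
Change: 16 − 17 = -1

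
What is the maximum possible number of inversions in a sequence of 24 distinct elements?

Inversions: 276

The maximum occurs when the array is in strictly decreasing order: every one of the C(24, 2) pairs is inverted.
C(24, 2) = 24·23/2 = 276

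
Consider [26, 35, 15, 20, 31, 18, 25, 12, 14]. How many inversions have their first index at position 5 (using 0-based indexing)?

The element at index 5 is 18.
Elements after it: 25, 12, 14
Those smaller than 18: 12, 14

2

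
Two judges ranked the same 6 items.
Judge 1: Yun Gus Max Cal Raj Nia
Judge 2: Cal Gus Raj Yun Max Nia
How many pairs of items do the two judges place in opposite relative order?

Discordant pairs: 6

Assign each item its position (1..6) in the first ordering, then rewrite the second ordering as that position sequence:
positions: Yun→1, Gus→2, Max→3, Cal→4, Raj→5, Nia→6
second ordering as positions: [4, 2, 5, 1, 3, 6]
Discordant pairs = inversions in this position sequence.
4: 2, 1, 3 → 3
2: 1 → 1
5: 1, 3 → 2
1: 0
3: 0
6: 0
Total: 3 + 1 + 2 + 0 + 0 + 0 = 6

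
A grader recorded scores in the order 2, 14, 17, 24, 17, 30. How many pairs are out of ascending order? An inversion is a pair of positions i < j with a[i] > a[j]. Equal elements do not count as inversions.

1 inversion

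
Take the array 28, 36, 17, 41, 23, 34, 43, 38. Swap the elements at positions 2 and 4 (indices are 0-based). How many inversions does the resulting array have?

Inversions: 10

Positions 2 and 4 hold 17 and 23; after swapping, the array is [28, 36, 23, 41, 17, 34, 43, 38].
Sweep left to right; for each value list the smaller values that follow it:
28 → 23, 17 → 2
36 → 23, 17, 34 → 3
23 → 17 → 1
41 → 17, 34, 38 → 3
17 → none → 0
34 → none → 0
43 → 38 → 1
38 → none → 0
Sum: 2 + 3 + 1 + 3 + 0 + 0 + 1 + 0 = 10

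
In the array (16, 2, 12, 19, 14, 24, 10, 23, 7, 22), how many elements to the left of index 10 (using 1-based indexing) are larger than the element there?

The element at index 10 is 22.
Elements before it: 16, 2, 12, 19, 14, 24, 10, 23, 7
Those larger than 22: 24, 23

2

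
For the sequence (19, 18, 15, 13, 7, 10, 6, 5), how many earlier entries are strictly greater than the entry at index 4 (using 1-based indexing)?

The element at index 4 is 13.
Elements before it: 19, 18, 15
Those larger than 13: 19, 18, 15

3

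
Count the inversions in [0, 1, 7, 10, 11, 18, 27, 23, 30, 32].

1 out-of-order pair

For each element, count later entries that are smaller:
0 → none → 0
1 → none → 0
7 → none → 0
10 → none → 0
11 → none → 0
18 → none → 0
27 → 23 → 1
23 → none → 0
30 → none → 0
32 → none → 0
Sum: 0 + 0 + 0 + 0 + 0 + 0 + 1 + 0 + 0 + 0 = 1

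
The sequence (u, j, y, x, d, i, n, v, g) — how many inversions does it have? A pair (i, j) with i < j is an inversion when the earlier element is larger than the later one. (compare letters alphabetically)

For each element, count later entries that are smaller:
u: 5
j: 3
y: 6
x: 5
d: 0
i: 1
n: 1
v: 1
g: 0
Sum: 5 + 3 + 6 + 5 + 0 + 1 + 1 + 1 + 0 = 22

Inversions: 22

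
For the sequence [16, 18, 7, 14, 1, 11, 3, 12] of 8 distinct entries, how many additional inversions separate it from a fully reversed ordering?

9

Maximum inversions for 8 distinct elements is C(8, 2) = 8·7/2 = 28.
Current inversions — for each element, count later smaller elements:
16: 6
18: 6
7: 2
14: 4
1: 0
11: 1
3: 0
12: 0
Current total: 6 + 6 + 2 + 4 + 0 + 1 + 0 + 0 = 19
Shortfall: 28 − 19 = 9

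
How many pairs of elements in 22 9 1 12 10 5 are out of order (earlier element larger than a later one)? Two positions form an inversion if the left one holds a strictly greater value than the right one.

10 inversions

Inversion pairs (indices are 0-based):
(0,1): 22 > 9
(0,2): 22 > 1
(0,3): 22 > 12
(0,4): 22 > 10
(0,5): 22 > 5
(1,2): 9 > 1
(1,5): 9 > 5
(3,4): 12 > 10
(3,5): 12 > 5
(4,5): 10 > 5
That's 10 pairs.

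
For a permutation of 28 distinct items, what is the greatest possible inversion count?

There are 378 inversions.

The maximum occurs when the array is in strictly decreasing order: every one of the C(28, 2) pairs is inverted.
C(28, 2) = 28·27/2 = 378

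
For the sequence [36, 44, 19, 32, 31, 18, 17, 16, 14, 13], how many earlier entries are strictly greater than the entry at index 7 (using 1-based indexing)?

The element at index 7 is 17.
Elements before it: 36, 44, 19, 32, 31, 18
Those larger than 17: 36, 44, 19, 32, 31, 18

6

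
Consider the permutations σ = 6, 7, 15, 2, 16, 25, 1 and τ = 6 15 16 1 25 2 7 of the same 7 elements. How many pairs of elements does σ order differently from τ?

Assign each item its position (1..7) in the first ordering, then rewrite the second ordering as that position sequence:
positions: 6→1, 7→2, 15→3, 2→4, 16→5, 25→6, 1→7
second ordering as positions: [1, 3, 5, 7, 6, 4, 2]
Discordant pairs = inversions in this position sequence.
1: 0
3: 2 → 1
5: 4, 2 → 2
7: 6, 4, 2 → 3
6: 4, 2 → 2
4: 2 → 1
2: 0
Total: 0 + 1 + 2 + 3 + 2 + 1 + 0 = 9

9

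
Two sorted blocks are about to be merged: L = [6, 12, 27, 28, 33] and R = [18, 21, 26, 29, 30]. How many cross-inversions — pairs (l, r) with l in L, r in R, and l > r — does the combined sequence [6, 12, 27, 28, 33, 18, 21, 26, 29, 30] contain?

11 cross-inversions

Take each right-half value and tally the left-half values above it:
r = 18: 27, 28, 33 → 3
r = 21: 27, 28, 33 → 3
r = 26: 27, 28, 33 → 3
r = 29: 33 → 1
r = 30: 33 → 1
Cross-inversions: 3 + 3 + 3 + 1 + 1 = 11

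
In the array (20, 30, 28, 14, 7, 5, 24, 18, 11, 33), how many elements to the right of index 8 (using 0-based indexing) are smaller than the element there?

0 such elements

The element at index 8 is 11.
Elements after it: 33
None of them are smaller than 11.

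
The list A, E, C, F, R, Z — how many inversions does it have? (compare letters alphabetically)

Listing every pair i<j with a[i]>a[j] (using 0-based positions):
(1,2): E > C
That's 1 pair.

1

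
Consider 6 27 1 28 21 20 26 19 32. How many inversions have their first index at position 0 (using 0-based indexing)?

1

The element at index 0 is 6.
Elements after it: 27, 1, 28, 21, 20, 26, 19, 32
Those smaller than 6: 1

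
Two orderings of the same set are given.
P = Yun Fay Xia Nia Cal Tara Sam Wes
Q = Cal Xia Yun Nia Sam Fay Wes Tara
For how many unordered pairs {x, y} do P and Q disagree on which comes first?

Assign each item its position (1..8) in the first ordering, then rewrite the second ordering as that position sequence:
positions: Yun→1, Fay→2, Xia→3, Nia→4, Cal→5, Tara→6, Sam→7, Wes→8
second ordering as positions: [5, 3, 1, 4, 7, 2, 8, 6]
Discordant pairs = inversions in this position sequence.
5: 3, 1, 4, 2 → 4
3: 1, 2 → 2
1: 0
4: 2 → 1
7: 2, 6 → 2
2: 0
8: 6 → 1
6: 0
Total: 4 + 2 + 0 + 1 + 2 + 0 + 1 + 0 = 10

10 disagreeing pairs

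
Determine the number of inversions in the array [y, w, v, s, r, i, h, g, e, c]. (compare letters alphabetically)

45 inversions

For each element, count later entries that are smaller:
y → w, v, s, r, i, h, g, e, c → 9
w → v, s, r, i, h, g, e, c → 8
v → s, r, i, h, g, e, c → 7
s → r, i, h, g, e, c → 6
r → i, h, g, e, c → 5
i → h, g, e, c → 4
h → g, e, c → 3
g → e, c → 2
e → c → 1
c → none → 0
Sum: 9 + 8 + 7 + 6 + 5 + 4 + 3 + 2 + 1 + 0 = 45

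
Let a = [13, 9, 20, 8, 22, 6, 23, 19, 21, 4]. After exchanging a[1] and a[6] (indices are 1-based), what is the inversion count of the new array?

18 inversions

Positions 1 and 6 hold 13 and 6; after swapping, the array is [6, 9, 20, 8, 22, 13, 23, 19, 21, 4].
Sweep left to right; for each value list the smaller values that follow it:
6: 1
9: 2
20: 4
8: 1
22: 4
13: 1
23: 3
19: 1
21: 1
4: 0
Sum: 1 + 2 + 4 + 1 + 4 + 1 + 3 + 1 + 1 + 0 = 18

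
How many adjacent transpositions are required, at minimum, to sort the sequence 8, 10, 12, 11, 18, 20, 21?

1

Minimum adjacent swaps = number of inversions (each swap of adjacent out-of-order elements removes one inversion and no swap can remove more).
Count inversions — for each element, later elements that are smaller:
8: none → 0
10: none → 0
12: 11 → 1
11: none → 0
18: none → 0
20: none → 0
21: none → 0
Total inversions: 0 + 0 + 1 + 0 + 0 + 0 + 0 = 1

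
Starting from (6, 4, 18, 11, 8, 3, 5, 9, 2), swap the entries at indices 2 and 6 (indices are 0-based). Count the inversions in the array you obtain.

Positions 2 and 6 hold 18 and 5; after swapping, the array is [6, 4, 5, 11, 8, 3, 18, 9, 2].
Sweep left to right; for each value list the smaller values that follow it:
6 → 4, 5, 3, 2 → 4
4 → 3, 2 → 2
5 → 3, 2 → 2
11 → 8, 3, 9, 2 → 4
8 → 3, 2 → 2
3 → 2 → 1
18 → 9, 2 → 2
9 → 2 → 1
2 → none → 0
Sum: 4 + 2 + 2 + 4 + 2 + 1 + 2 + 1 + 0 = 18

Inversions: 18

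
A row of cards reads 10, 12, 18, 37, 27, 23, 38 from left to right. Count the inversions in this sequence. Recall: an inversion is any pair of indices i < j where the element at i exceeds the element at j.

Inversions: 3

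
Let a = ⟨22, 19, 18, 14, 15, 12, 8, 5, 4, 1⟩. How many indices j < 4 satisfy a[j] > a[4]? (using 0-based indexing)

3 such elements

The element at index 4 is 15.
Elements before it: 22, 19, 18, 14
Those larger than 15: 22, 19, 18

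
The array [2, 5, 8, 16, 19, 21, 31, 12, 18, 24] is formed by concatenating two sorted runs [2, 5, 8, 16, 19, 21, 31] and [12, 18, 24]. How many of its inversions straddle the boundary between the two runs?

Count, for every r in R, how many entries of L exceed r:
r = 12: 16, 19, 21, 31 → 4
r = 18: 19, 21, 31 → 3
r = 24: 31 → 1
Cross-inversions: 4 + 3 + 1 = 8

There are 8 split inversions.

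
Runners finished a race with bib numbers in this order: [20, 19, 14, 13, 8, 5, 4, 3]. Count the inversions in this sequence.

Sweep left to right; for each value list the smaller values that follow it:
20: 7
19: 6
14: 5
13: 4
8: 3
5: 2
4: 1
3: 0
Sum: 7 + 6 + 5 + 4 + 3 + 2 + 1 + 0 = 28

There are 28 inversions.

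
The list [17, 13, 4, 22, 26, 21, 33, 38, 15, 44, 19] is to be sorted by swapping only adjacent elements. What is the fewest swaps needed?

There are 17 swaps.

The minimum number of adjacent swaps to sort an array equals its inversion count, since every such swap removes exactly one inversion.
Count inversions — for each element, later elements that are smaller:
17: 13, 4, 15 → 3
13: 4 → 1
4: none → 0
22: 21, 15, 19 → 3
26: 21, 15, 19 → 3
21: 15, 19 → 2
33: 15, 19 → 2
38: 15, 19 → 2
15: none → 0
44: 19 → 1
19: none → 0
Total inversions: 3 + 1 + 0 + 3 + 3 + 2 + 2 + 2 + 0 + 1 + 0 = 17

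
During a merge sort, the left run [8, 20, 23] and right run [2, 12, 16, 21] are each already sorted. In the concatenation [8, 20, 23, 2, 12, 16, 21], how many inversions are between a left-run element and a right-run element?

8

Count, for every r in R, how many entries of L exceed r:
r = 2: 8, 20, 23 → 3
r = 12: 20, 23 → 2
r = 16: 20, 23 → 2
r = 21: 23 → 1
Cross-inversions: 3 + 2 + 2 + 1 = 8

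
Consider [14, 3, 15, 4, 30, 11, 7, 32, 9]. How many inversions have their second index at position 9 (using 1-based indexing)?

5 such elements

The element at index 9 is 9.
Elements before it: 14, 3, 15, 4, 30, 11, 7, 32
Those larger than 9: 14, 15, 30, 11, 32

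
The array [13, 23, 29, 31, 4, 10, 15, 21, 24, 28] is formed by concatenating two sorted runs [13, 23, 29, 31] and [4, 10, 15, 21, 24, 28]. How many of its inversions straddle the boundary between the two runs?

Take each right-half value and tally the left-half values above it:
r = 4: 13, 23, 29, 31 → 4
r = 10: 13, 23, 29, 31 → 4
r = 15: 23, 29, 31 → 3
r = 21: 23, 29, 31 → 3
r = 24: 29, 31 → 2
r = 28: 29, 31 → 2
Cross-inversions: 4 + 4 + 3 + 3 + 2 + 2 = 18

Split inversions: 18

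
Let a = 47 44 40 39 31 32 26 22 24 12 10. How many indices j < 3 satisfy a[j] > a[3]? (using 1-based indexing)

2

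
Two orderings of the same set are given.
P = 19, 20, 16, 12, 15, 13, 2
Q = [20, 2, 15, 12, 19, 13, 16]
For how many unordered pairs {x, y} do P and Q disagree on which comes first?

12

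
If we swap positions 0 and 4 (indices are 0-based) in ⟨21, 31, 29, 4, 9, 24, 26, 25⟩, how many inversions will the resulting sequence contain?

Positions 0 and 4 hold 21 and 9; after swapping, the array is [9, 31, 29, 4, 21, 24, 26, 25].
Count, for each position, how many later elements it exceeds:
9 → 4 → 1
31 → 29, 4, 21, 24, 26, 25 → 6
29 → 4, 21, 24, 26, 25 → 5
4 → none → 0
21 → none → 0
24 → none → 0
26 → 25 → 1
25 → none → 0
Sum: 1 + 6 + 5 + 0 + 0 + 0 + 1 + 0 = 13

13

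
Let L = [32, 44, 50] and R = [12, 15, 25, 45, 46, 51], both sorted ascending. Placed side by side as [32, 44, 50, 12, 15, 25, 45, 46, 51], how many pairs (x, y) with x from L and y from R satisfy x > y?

Cross-inversions: 11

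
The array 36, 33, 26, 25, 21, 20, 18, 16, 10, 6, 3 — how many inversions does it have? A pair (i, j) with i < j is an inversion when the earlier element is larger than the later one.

Count, for each position, how many later elements it exceeds:
36 → 33, 26, 25, 21, 20, 18, 16, 10, 6, 3 → 10
33 → 26, 25, 21, 20, 18, 16, 10, 6, 3 → 9
26 → 25, 21, 20, 18, 16, 10, 6, 3 → 8
25 → 21, 20, 18, 16, 10, 6, 3 → 7
21 → 20, 18, 16, 10, 6, 3 → 6
20 → 18, 16, 10, 6, 3 → 5
18 → 16, 10, 6, 3 → 4
16 → 10, 6, 3 → 3
10 → 6, 3 → 2
6 → 3 → 1
3 → none → 0
Sum: 10 + 9 + 8 + 7 + 6 + 5 + 4 + 3 + 2 + 1 + 0 = 55

55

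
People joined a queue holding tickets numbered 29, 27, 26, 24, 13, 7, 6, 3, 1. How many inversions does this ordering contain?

Out-of-order pairs: 36

Count, for each position, how many later elements it exceeds:
29: 8
27: 7
26: 6
24: 5
13: 4
7: 3
6: 2
3: 1
1: 0
Sum: 8 + 7 + 6 + 5 + 4 + 3 + 2 + 1 + 0 = 36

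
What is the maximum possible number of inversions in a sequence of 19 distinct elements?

A reversed (strictly descending) arrangement makes every pair an inversion, giving C(19, 2) inversions.
C(19, 2) = 19·18/2 = 171

There are 171 inversions.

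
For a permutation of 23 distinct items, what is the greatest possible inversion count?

There are 253 inversions.

A reversed (strictly descending) arrangement makes every pair an inversion, giving C(23, 2) inversions.
C(23, 2) = 23·22/2 = 253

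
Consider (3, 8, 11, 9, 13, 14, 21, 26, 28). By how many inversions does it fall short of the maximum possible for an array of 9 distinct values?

35 inversions short

Maximum inversions for 9 distinct elements is C(9, 2) = 9·8/2 = 36.
Current inversions — for each element, count later smaller elements:
3: 0
8: 0
11: 1
9: 0
13: 0
14: 0
21: 0
26: 0
28: 0
Current total: 0 + 0 + 1 + 0 + 0 + 0 + 0 + 0 + 0 = 1
Shortfall: 36 − 1 = 35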